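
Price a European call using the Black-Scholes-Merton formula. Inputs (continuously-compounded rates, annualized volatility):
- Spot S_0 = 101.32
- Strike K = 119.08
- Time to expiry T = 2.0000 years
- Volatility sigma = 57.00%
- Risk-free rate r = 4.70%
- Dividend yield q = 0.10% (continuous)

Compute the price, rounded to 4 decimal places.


d1 = (ln(S/K) + (r - q + 0.5*sigma^2) * T) / (sigma * sqrt(T)) = 0.31681893
d2 = d1 - sigma * sqrt(T) = -0.48928280
exp(-rT) = 0.91028276; exp(-qT) = 0.99800200
C = S_0 * exp(-qT) * N(d1) - K * exp(-rT) * N(d2)
N(d1) = 0.62430950; N(d2) = 0.31232075
C = 101.3200 * 0.99800200 * 0.62430950 - 119.0800 * 0.91028276 * 0.31232075 = 29.2742

Answer: Price = 29.2742


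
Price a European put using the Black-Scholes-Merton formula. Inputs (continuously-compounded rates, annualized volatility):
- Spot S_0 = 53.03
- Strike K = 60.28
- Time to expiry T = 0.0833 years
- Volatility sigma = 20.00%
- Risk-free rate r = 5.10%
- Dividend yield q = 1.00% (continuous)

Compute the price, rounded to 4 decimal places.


Answer: Price = 7.0564

Derivation:
d1 = (ln(S/K) + (r - q + 0.5*sigma^2) * T) / (sigma * sqrt(T)) = -2.13191036
d2 = d1 - sigma * sqrt(T) = -2.18963384
exp(-rT) = 0.99576071; exp(-qT) = 0.99916735
P = K * exp(-rT) * N(-d2) - S_0 * exp(-qT) * N(-d1)
N(-d1) = 0.98349289; N(-d2) = 0.98572460
P = 60.2800 * 0.99576071 * 0.98572460 - 53.0300 * 0.99916735 * 0.98349289 = 7.0564


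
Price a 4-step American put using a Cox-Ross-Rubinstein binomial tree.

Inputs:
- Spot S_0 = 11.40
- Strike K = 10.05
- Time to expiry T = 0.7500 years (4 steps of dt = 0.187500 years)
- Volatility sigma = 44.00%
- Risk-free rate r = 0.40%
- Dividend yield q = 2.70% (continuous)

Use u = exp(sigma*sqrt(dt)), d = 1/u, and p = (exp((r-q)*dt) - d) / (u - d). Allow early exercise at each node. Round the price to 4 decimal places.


dt = T/N = 0.187500
u = exp(sigma*sqrt(dt)) = 1.209885; d = 1/u = 0.826525
p = (exp((r-q)*dt) - d) / (u - d) = 0.441287
Discount per step: exp(-r*dt) = 0.999250
Stock lattice S(k, i) with i counting down-moves:
  k=0: S(0,0) = 11.4000
  k=1: S(1,0) = 13.7927; S(1,1) = 9.4224
  k=2: S(2,0) = 16.6876; S(2,1) = 11.4000; S(2,2) = 7.7878
  k=3: S(3,0) = 20.1901; S(3,1) = 13.7927; S(3,2) = 9.4224; S(3,3) = 6.4368
  k=4: S(4,0) = 24.4277; S(4,1) = 16.6876; S(4,2) = 11.4000; S(4,3) = 7.7878; S(4,4) = 5.3202
Terminal payoffs V(N, i) = max(K - S_T, 0):
  V(4,0) = 0.000000; V(4,1) = 0.000000; V(4,2) = 0.000000; V(4,3) = 2.262171; V(4,4) = 4.729799
Backward induction: V(k, i) = exp(-r*dt) * [p * V(k+1, i) + (1-p) * V(k+1, i+1)]; then take max(V_cont, immediate exercise) for American.
  V(3,0) = exp(-r*dt) * [p*0.000000 + (1-p)*0.000000] = 0.000000; exercise = 0.000000; V(3,0) = max -> 0.000000
  V(3,1) = exp(-r*dt) * [p*0.000000 + (1-p)*0.000000] = 0.000000; exercise = 0.000000; V(3,1) = max -> 0.000000
  V(3,2) = exp(-r*dt) * [p*0.000000 + (1-p)*2.262171] = 1.262956; exercise = 0.627619; V(3,2) = max -> 1.262956
  V(3,3) = exp(-r*dt) * [p*2.262171 + (1-p)*4.729799] = 3.638137; exercise = 3.613167; V(3,3) = max -> 3.638137
  V(2,0) = exp(-r*dt) * [p*0.000000 + (1-p)*0.000000] = 0.000000; exercise = 0.000000; V(2,0) = max -> 0.000000
  V(2,1) = exp(-r*dt) * [p*0.000000 + (1-p)*1.262956] = 0.705101; exercise = 0.000000; V(2,1) = max -> 0.705101
  V(2,2) = exp(-r*dt) * [p*1.262956 + (1-p)*3.638137] = 2.588058; exercise = 2.262171; V(2,2) = max -> 2.588058
  V(1,0) = exp(-r*dt) * [p*0.000000 + (1-p)*0.705101] = 0.393653; exercise = 0.000000; V(1,0) = max -> 0.393653
  V(1,1) = exp(-r*dt) * [p*0.705101 + (1-p)*2.588058] = 1.755816; exercise = 0.627619; V(1,1) = max -> 1.755816
  V(0,0) = exp(-r*dt) * [p*0.393653 + (1-p)*1.755816] = 1.153845; exercise = 0.000000; V(0,0) = max -> 1.153845

Answer: Price = V(0,0) = 1.1538


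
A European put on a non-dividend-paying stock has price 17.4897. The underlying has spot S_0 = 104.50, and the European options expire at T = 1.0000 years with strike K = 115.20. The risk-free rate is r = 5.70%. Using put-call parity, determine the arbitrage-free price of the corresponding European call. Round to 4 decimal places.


Put-call parity: C - P = S_0 * exp(-qT) - K * exp(-rT).
S_0 * exp(-qT) = 104.5000 * 1.00000000 = 104.50000000
K * exp(-rT) = 115.2000 * 0.94459407 = 108.81723679
C = P + S*exp(-qT) - K*exp(-rT)
C = 17.4897 + 104.50000000 - 108.81723679 = 13.1725

Answer: Call price = 13.1725


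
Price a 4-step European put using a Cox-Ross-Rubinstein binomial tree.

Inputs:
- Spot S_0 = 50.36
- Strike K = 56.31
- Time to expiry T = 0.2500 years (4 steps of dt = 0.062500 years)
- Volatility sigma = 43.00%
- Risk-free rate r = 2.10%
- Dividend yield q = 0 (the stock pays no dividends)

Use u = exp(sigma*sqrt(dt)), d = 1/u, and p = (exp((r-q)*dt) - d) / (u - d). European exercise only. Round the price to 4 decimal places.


dt = T/N = 0.062500
u = exp(sigma*sqrt(dt)) = 1.113491; d = 1/u = 0.898077
p = (exp((r-q)*dt) - d) / (u - d) = 0.479248
Discount per step: exp(-r*dt) = 0.998688
Stock lattice S(k, i) with i counting down-moves:
  k=0: S(0,0) = 50.3600
  k=1: S(1,0) = 56.0754; S(1,1) = 45.2271
  k=2: S(2,0) = 62.4394; S(2,1) = 50.3600; S(2,2) = 40.6174
  k=3: S(3,0) = 69.5258; S(3,1) = 56.0754; S(3,2) = 45.2271; S(3,3) = 36.4776
  k=4: S(4,0) = 77.4163; S(4,1) = 62.4394; S(4,2) = 50.3600; S(4,3) = 40.6174; S(4,4) = 32.7596
Terminal payoffs V(N, i) = max(K - S_T, 0):
  V(4,0) = 0.000000; V(4,1) = 0.000000; V(4,2) = 5.950000; V(4,3) = 15.692573; V(4,4) = 23.550362
Backward induction: V(k, i) = exp(-r*dt) * [p * V(k+1, i) + (1-p) * V(k+1, i+1)].
  V(3,0) = exp(-r*dt) * [p*0.000000 + (1-p)*0.000000] = 0.000000
  V(3,1) = exp(-r*dt) * [p*0.000000 + (1-p)*5.950000] = 3.094412
  V(3,2) = exp(-r*dt) * [p*5.950000 + (1-p)*15.692573] = 11.009008
  V(3,3) = exp(-r*dt) * [p*15.692573 + (1-p)*23.550362] = 19.758584
  V(2,0) = exp(-r*dt) * [p*0.000000 + (1-p)*3.094412] = 1.609308
  V(2,1) = exp(-r*dt) * [p*3.094412 + (1-p)*11.009008] = 7.206491
  V(2,2) = exp(-r*dt) * [p*11.009008 + (1-p)*19.758584] = 15.544953
  V(1,0) = exp(-r*dt) * [p*1.609308 + (1-p)*7.206491] = 4.518120
  V(1,1) = exp(-r*dt) * [p*7.206491 + (1-p)*15.544953] = 11.533616
  V(0,0) = exp(-r*dt) * [p*4.518120 + (1-p)*11.533616] = 8.160737

Answer: Price = V(0,0) = 8.1607


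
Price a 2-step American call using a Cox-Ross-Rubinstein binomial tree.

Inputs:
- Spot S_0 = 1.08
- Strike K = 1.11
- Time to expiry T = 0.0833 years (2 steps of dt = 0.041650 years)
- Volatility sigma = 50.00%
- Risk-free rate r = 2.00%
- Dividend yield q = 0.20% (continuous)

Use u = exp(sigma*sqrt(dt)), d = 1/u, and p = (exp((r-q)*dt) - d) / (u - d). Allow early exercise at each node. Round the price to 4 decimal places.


Answer: Price = V(0,0) = 0.0490

Derivation:
dt = T/N = 0.041650
u = exp(sigma*sqrt(dt)) = 1.107430; d = 1/u = 0.902992
p = (exp((r-q)*dt) - d) / (u - d) = 0.478180
Discount per step: exp(-r*dt) = 0.999167
Stock lattice S(k, i) with i counting down-moves:
  k=0: S(0,0) = 1.0800
  k=1: S(1,0) = 1.1960; S(1,1) = 0.9752
  k=2: S(2,0) = 1.3245; S(2,1) = 1.0800; S(2,2) = 0.8806
Terminal payoffs V(N, i) = max(S_T - K, 0):
  V(2,0) = 0.214512; V(2,1) = 0.000000; V(2,2) = 0.000000
Backward induction: V(k, i) = exp(-r*dt) * [p * V(k+1, i) + (1-p) * V(k+1, i+1)]; then take max(V_cont, immediate exercise) for American.
  V(1,0) = exp(-r*dt) * [p*0.214512 + (1-p)*0.000000] = 0.102490; exercise = 0.086024; V(1,0) = max -> 0.102490
  V(1,1) = exp(-r*dt) * [p*0.000000 + (1-p)*0.000000] = 0.000000; exercise = 0.000000; V(1,1) = max -> 0.000000
  V(0,0) = exp(-r*dt) * [p*0.102490 + (1-p)*0.000000] = 0.048968; exercise = 0.000000; V(0,0) = max -> 0.048968


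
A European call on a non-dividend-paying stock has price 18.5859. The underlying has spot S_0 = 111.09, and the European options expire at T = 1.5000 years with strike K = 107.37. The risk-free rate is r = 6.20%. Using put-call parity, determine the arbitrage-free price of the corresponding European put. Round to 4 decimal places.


Answer: Put price = 5.3307

Derivation:
Put-call parity: C - P = S_0 * exp(-qT) - K * exp(-rT).
S_0 * exp(-qT) = 111.0900 * 1.00000000 = 111.09000000
K * exp(-rT) = 107.3700 * 0.91119350 = 97.83484613
P = C - S*exp(-qT) + K*exp(-rT)
P = 18.5859 - 111.09000000 + 97.83484613 = 5.3307


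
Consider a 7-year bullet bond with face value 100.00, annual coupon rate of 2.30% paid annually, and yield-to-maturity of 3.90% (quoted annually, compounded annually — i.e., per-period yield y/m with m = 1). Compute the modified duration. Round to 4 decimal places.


Answer: Modified duration = 6.2719

Derivation:
Coupon per period c = face * coupon_rate / m = 2.300000
Periods per year m = 1; per-period yield y/m = 0.039000
Number of cashflows N = 7
Cashflows (t years, CF_t, discount factor 1/(1+y/m)^(m*t), PV):
  t = 1.0000: CF_t = 2.300000, DF = 0.962464, PV = 2.213667
  t = 2.0000: CF_t = 2.300000, DF = 0.926337, PV = 2.130575
  t = 3.0000: CF_t = 2.300000, DF = 0.891566, PV = 2.050601
  t = 4.0000: CF_t = 2.300000, DF = 0.858100, PV = 1.973630
  t = 5.0000: CF_t = 2.300000, DF = 0.825890, PV = 1.899547
  t = 6.0000: CF_t = 2.300000, DF = 0.794889, PV = 1.828246
  t = 7.0000: CF_t = 102.300000, DF = 0.765052, PV = 78.264858
Price P = sum_t PV_t = 90.361123
First compute Macaulay numerator sum_t t * PV_t:
  t * PV_t at t = 1.0000: 2.213667
  t * PV_t at t = 2.0000: 4.261149
  t * PV_t at t = 3.0000: 6.151803
  t * PV_t at t = 4.0000: 7.894518
  t * PV_t at t = 5.0000: 9.497736
  t * PV_t at t = 6.0000: 10.969474
  t * PV_t at t = 7.0000: 547.854005
Macaulay duration D = 588.842353 / 90.361123 = 6.516545
Modified duration = D / (1 + y/m) = 6.516545 / (1 + 0.039000) = 6.271940


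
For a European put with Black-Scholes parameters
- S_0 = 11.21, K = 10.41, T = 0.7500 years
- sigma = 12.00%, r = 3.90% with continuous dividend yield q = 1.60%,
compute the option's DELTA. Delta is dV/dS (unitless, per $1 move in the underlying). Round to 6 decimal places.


d1 = 0.9303937471; d2 = 0.8264706986
phi(d1) = 0.2587857459; exp(-qT) = 0.9880717129; exp(-rT) = 0.9711736407
N(-d1) = 0.1760836275
Delta = -exp(-qT) * N(-d1) = -0.9880717129 * 0.1760836275 = -0.173983

Answer: Delta = -0.173983


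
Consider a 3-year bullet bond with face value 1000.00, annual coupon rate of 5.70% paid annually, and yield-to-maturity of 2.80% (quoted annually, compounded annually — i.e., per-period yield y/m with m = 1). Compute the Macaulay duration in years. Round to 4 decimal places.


Coupon per period c = face * coupon_rate / m = 57.000000
Periods per year m = 1; per-period yield y/m = 0.028000
Number of cashflows N = 3
Cashflows (t years, CF_t, discount factor 1/(1+y/m)^(m*t), PV):
  t = 1.0000: CF_t = 57.000000, DF = 0.972763, PV = 55.447471
  t = 2.0000: CF_t = 57.000000, DF = 0.946267, PV = 53.937228
  t = 3.0000: CF_t = 1057.000000, DF = 0.920493, PV = 972.961472
Price P = sum_t PV_t = 1082.346172
Macaulay numerator sum_t t * PV_t:
  t * PV_t at t = 1.0000: 55.447471
  t * PV_t at t = 2.0000: 107.874457
  t * PV_t at t = 3.0000: 2918.884417
Macaulay duration D = (sum_t t * PV_t) / P = 3082.206345 / 1082.346172 = 2.847708

Answer: Macaulay duration = 2.8477 years


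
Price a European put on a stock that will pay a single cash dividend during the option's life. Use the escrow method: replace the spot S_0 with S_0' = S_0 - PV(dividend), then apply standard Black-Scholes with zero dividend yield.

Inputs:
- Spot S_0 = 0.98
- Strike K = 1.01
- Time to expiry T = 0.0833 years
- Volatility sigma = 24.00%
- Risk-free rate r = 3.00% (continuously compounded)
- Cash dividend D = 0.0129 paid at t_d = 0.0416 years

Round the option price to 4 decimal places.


Answer: Price = 0.0521

Derivation:
PV(D) = D * exp(-r * t_d) = 0.0129 * 0.99875278 = 0.01288391
S_0' = S_0 - PV(D) = 0.9800 - 0.01288391 = 0.96711609
d1 = (ln(S_0'/K) + (r + sigma^2/2)*T) / (sigma*sqrt(T)) = -0.55565245
d2 = d1 - sigma*sqrt(T) = -0.62492062
exp(-rT) = 0.99750412
N(-d1) = 0.71077577; N(-d2) = 0.73398842
P = K * exp(-rT) * N(-d2) - S_0' * N(-d1) = 1.0100 * 0.99750412 * 0.73398842 - 0.96711609 * 0.71077577 = 0.0521


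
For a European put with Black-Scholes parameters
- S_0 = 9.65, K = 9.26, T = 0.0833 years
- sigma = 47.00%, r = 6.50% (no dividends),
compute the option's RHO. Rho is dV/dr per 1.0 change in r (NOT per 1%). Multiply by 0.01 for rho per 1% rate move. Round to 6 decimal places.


Answer: Rho = -0.300121

Derivation:
d1 = 0.4118597831; d2 = 0.2762096081
phi(d1) = 0.3665014601; exp(-qT) = 1.0000000000; exp(-rT) = 0.9946001320
N(-d2) = 0.3911935390
Rho = -K*T*exp(-rT)*N(-d2) = -9.2600 * 0.0833 * 0.9946001320 * 0.3911935390 = -0.300121


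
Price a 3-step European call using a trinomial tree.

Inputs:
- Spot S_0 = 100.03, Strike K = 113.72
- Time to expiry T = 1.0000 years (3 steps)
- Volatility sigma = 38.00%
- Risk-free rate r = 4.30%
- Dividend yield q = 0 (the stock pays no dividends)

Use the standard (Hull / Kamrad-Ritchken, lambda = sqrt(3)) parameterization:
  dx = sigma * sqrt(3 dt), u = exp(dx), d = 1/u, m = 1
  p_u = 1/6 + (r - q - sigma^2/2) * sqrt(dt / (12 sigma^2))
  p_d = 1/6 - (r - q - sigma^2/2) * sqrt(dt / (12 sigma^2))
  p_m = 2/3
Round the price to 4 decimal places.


Answer: Price = V(0,0) = 12.0319

Derivation:
dt = T/N = 0.333333; dx = sigma*sqrt(3*dt) = 0.380000
u = exp(dx) = 1.462285; d = 1/u = 0.683861
p_u = 0.153860, p_m = 0.666667, p_d = 0.179474
Discount per step: exp(-r*dt) = 0.985769
Stock lattice S(k, j) with j the centered position index:
  k=0: S(0,+0) = 100.0300
  k=1: S(1,-1) = 68.4067; S(1,+0) = 100.0300; S(1,+1) = 146.2723
  k=2: S(2,-2) = 46.7807; S(2,-1) = 68.4067; S(2,+0) = 100.0300; S(2,+1) = 146.2723; S(2,+2) = 213.8918
  k=3: S(3,-3) = 31.9915; S(3,-2) = 46.7807; S(3,-1) = 68.4067; S(3,+0) = 100.0300; S(3,+1) = 146.2723; S(3,+2) = 213.8918; S(3,+3) = 312.7706
Terminal payoffs V(N, j) = max(S_T - K, 0):
  V(3,-3) = 0.000000; V(3,-2) = 0.000000; V(3,-1) = 0.000000; V(3,+0) = 0.000000; V(3,+1) = 32.552327; V(3,+2) = 100.171770; V(3,+3) = 199.050640
Backward induction: V(k, j) = exp(-r*dt) * [p_u * V(k+1, j+1) + p_m * V(k+1, j) + p_d * V(k+1, j-1)]
  V(2,-2) = exp(-r*dt) * [p_u*0.000000 + p_m*0.000000 + p_d*0.000000] = 0.000000
  V(2,-1) = exp(-r*dt) * [p_u*0.000000 + p_m*0.000000 + p_d*0.000000] = 0.000000
  V(2,+0) = exp(-r*dt) * [p_u*32.552327 + p_m*0.000000 + p_d*0.000000] = 4.937213
  V(2,+1) = exp(-r*dt) * [p_u*100.171770 + p_m*32.552327 + p_d*0.000000] = 36.585773
  V(2,+2) = exp(-r*dt) * [p_u*199.050640 + p_m*100.171770 + p_d*32.552327] = 101.779976
  V(1,-1) = exp(-r*dt) * [p_u*4.937213 + p_m*0.000000 + p_d*0.000000] = 0.748827
  V(1,+0) = exp(-r*dt) * [p_u*36.585773 + p_m*4.937213 + p_d*0.000000] = 8.793601
  V(1,+1) = exp(-r*dt) * [p_u*101.779976 + p_m*36.585773 + p_d*4.937213] = 40.353876
  V(0,+0) = exp(-r*dt) * [p_u*40.353876 + p_m*8.793601 + p_d*0.748827] = 12.031929


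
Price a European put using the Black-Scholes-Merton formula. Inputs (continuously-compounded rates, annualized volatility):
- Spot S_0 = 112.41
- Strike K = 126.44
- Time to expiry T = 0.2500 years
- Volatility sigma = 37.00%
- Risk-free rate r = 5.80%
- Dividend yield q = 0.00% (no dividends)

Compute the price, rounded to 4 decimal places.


Answer: Price = 16.1569

Derivation:
d1 = (ln(S/K) + (r - q + 0.5*sigma^2) * T) / (sigma * sqrt(T)) = -0.46487830
d2 = d1 - sigma * sqrt(T) = -0.64987830
exp(-rT) = 0.98560462; exp(-qT) = 1.00000000
P = K * exp(-rT) * N(-d2) - S_0 * exp(-qT) * N(-d1)
N(-d1) = 0.67899070; N(-d2) = 0.74211458
P = 126.4400 * 0.98560462 * 0.74211458 - 112.4100 * 1.00000000 * 0.67899070 = 16.1569


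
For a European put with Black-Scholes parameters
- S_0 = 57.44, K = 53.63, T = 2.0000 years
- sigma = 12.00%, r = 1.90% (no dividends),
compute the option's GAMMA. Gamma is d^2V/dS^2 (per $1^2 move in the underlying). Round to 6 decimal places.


d1 = 0.7131897365; d2 = 0.5434841090
phi(d1) = 0.3093573081; exp(-qT) = 1.0000000000; exp(-rT) = 0.9627129409
Gamma = exp(-qT) * phi(d1) / (S * sigma * sqrt(T)) = 1.0000000000 * 0.3093573081 / (57.4400 * 0.1200 * 1.4142135624) = 0.031736

Answer: Gamma = 0.031736


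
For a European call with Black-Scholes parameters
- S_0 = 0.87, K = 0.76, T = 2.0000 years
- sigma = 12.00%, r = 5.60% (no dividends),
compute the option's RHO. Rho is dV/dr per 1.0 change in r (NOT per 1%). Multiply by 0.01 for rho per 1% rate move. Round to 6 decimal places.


d1 = 1.5413441631; d2 = 1.3716385356
phi(d1) = 0.1216254002; exp(-qT) = 1.0000000000; exp(-rT) = 0.8940442575
N(d2) = 0.9149120044
Rho = K*T*exp(-rT)*N(d2) = 0.7600 * 2.0000 * 0.8940442575 * 0.9149120044 = 1.243317

Answer: Rho = 1.243317


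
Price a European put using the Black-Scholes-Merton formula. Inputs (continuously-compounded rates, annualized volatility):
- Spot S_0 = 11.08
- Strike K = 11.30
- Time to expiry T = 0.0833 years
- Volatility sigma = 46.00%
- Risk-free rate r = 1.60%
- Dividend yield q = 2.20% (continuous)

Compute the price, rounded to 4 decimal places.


d1 = (ln(S/K) + (r - q + 0.5*sigma^2) * T) / (sigma * sqrt(T)) = -0.08547275
d2 = d1 - sigma * sqrt(T) = -0.21823675
exp(-rT) = 0.99866809; exp(-qT) = 0.99816908
P = K * exp(-rT) * N(-d2) - S_0 * exp(-qT) * N(-d1)
N(-d1) = 0.53405722; N(-d2) = 0.58637767
P = 11.3000 * 0.99866809 * 0.58637767 - 11.0800 * 0.99816908 * 0.53405722 = 0.7107

Answer: Price = 0.7107


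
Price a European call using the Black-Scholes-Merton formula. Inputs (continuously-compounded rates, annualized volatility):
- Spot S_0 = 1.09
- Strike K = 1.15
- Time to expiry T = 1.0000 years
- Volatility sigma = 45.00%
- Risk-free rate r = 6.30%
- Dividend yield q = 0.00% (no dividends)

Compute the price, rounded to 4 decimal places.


d1 = (ln(S/K) + (r - q + 0.5*sigma^2) * T) / (sigma * sqrt(T)) = 0.24592390
d2 = d1 - sigma * sqrt(T) = -0.20407610
exp(-rT) = 0.93894347; exp(-qT) = 1.00000000
C = S_0 * exp(-qT) * N(d1) - K * exp(-rT) * N(d2)
N(d1) = 0.59712943; N(d2) = 0.41914701
C = 1.0900 * 1.00000000 * 0.59712943 - 1.1500 * 0.93894347 * 0.41914701 = 0.1983

Answer: Price = 0.1983


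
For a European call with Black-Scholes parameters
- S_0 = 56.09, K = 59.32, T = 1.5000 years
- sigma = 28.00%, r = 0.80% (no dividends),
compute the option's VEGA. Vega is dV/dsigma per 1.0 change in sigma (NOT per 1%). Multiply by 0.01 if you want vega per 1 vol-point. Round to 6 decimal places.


d1 = 0.0431898296; d2 = -0.2997387344
phi(d1) = 0.3985703681; exp(-qT) = 1.0000000000; exp(-rT) = 0.9880717129
Vega = S * exp(-qT) * phi(d1) * sqrt(T) = 56.0900 * 1.0000000000 * 0.3985703681 * 1.2247448714 = 27.380166

Answer: Vega = 27.380166


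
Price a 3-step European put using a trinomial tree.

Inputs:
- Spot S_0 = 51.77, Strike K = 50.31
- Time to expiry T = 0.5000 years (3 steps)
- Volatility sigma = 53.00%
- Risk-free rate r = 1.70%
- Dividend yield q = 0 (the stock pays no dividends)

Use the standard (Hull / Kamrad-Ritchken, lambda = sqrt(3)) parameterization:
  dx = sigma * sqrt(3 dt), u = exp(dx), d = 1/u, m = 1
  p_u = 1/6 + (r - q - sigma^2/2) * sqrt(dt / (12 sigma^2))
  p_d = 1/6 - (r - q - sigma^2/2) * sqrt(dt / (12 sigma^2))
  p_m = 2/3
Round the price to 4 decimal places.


Answer: Price = V(0,0) = 6.1816

Derivation:
dt = T/N = 0.166667; dx = sigma*sqrt(3*dt) = 0.374767
u = exp(dx) = 1.454652; d = 1/u = 0.687450
p_u = 0.139216, p_m = 0.666667, p_d = 0.194117
Discount per step: exp(-r*dt) = 0.997171
Stock lattice S(k, j) with j the centered position index:
  k=0: S(0,+0) = 51.7700
  k=1: S(1,-1) = 35.5893; S(1,+0) = 51.7700; S(1,+1) = 75.3073
  k=2: S(2,-2) = 24.4658; S(2,-1) = 35.5893; S(2,+0) = 51.7700; S(2,+1) = 75.3073; S(2,+2) = 109.5459
  k=3: S(3,-3) = 16.8190; S(3,-2) = 24.4658; S(3,-1) = 35.5893; S(3,+0) = 51.7700; S(3,+1) = 75.3073; S(3,+2) = 109.5459; S(3,+3) = 159.3512
Terminal payoffs V(N, j) = max(K - S_T, 0):
  V(3,-3) = 33.490969; V(3,-2) = 25.844165; V(3,-1) = 14.720728; V(3,+0) = 0.000000; V(3,+1) = 0.000000; V(3,+2) = 0.000000; V(3,+3) = 0.000000
Backward induction: V(k, j) = exp(-r*dt) * [p_u * V(k+1, j+1) + p_m * V(k+1, j) + p_d * V(k+1, j-1)]
  V(2,-2) = exp(-r*dt) * [p_u*14.720728 + p_m*25.844165 + p_d*33.490969] = 25.707037
  V(2,-1) = exp(-r*dt) * [p_u*0.000000 + p_m*14.720728 + p_d*25.844165] = 14.788652
  V(2,+0) = exp(-r*dt) * [p_u*0.000000 + p_m*0.000000 + p_d*14.720728] = 2.849460
  V(2,+1) = exp(-r*dt) * [p_u*0.000000 + p_m*0.000000 + p_d*0.000000] = 0.000000
  V(2,+2) = exp(-r*dt) * [p_u*0.000000 + p_m*0.000000 + p_d*0.000000] = 0.000000
  V(1,-1) = exp(-r*dt) * [p_u*2.849460 + p_m*14.788652 + p_d*25.707037] = 15.202832
  V(1,+0) = exp(-r*dt) * [p_u*0.000000 + p_m*2.849460 + p_d*14.788652] = 4.756873
  V(1,+1) = exp(-r*dt) * [p_u*0.000000 + p_m*0.000000 + p_d*2.849460] = 0.551564
  V(0,+0) = exp(-r*dt) * [p_u*0.551564 + p_m*4.756873 + p_d*15.202832] = 6.181625


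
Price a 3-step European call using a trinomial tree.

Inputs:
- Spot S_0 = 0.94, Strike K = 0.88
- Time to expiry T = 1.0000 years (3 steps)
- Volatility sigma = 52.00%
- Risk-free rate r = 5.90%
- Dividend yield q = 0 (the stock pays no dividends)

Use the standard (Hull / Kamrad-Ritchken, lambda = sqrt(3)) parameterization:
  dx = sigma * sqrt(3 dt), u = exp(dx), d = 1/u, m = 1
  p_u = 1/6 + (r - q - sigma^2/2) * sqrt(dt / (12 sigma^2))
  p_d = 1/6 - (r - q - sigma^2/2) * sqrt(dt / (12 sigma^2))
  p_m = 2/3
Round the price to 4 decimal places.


Answer: Price = V(0,0) = 0.2336

Derivation:
dt = T/N = 0.333333; dx = sigma*sqrt(3*dt) = 0.520000
u = exp(dx) = 1.682028; d = 1/u = 0.594521
p_u = 0.142244, p_m = 0.666667, p_d = 0.191090
Discount per step: exp(-r*dt) = 0.980525
Stock lattice S(k, j) with j the centered position index:
  k=0: S(0,+0) = 0.9400
  k=1: S(1,-1) = 0.5588; S(1,+0) = 0.9400; S(1,+1) = 1.5811
  k=2: S(2,-2) = 0.3322; S(2,-1) = 0.5588; S(2,+0) = 0.9400; S(2,+1) = 1.5811; S(2,+2) = 2.6595
  k=3: S(3,-3) = 0.1975; S(3,-2) = 0.3322; S(3,-1) = 0.5588; S(3,+0) = 0.9400; S(3,+1) = 1.5811; S(3,+2) = 2.6595; S(3,+3) = 4.4733
Terminal payoffs V(N, j) = max(S_T - K, 0):
  V(3,-3) = 0.000000; V(3,-2) = 0.000000; V(3,-1) = 0.000000; V(3,+0) = 0.060000; V(3,+1) = 0.701106; V(3,+2) = 1.779464; V(3,+3) = 3.593292
Backward induction: V(k, j) = exp(-r*dt) * [p_u * V(k+1, j+1) + p_m * V(k+1, j) + p_d * V(k+1, j-1)]
  V(2,-2) = exp(-r*dt) * [p_u*0.000000 + p_m*0.000000 + p_d*0.000000] = 0.000000
  V(2,-1) = exp(-r*dt) * [p_u*0.060000 + p_m*0.000000 + p_d*0.000000] = 0.008368
  V(2,+0) = exp(-r*dt) * [p_u*0.701106 + p_m*0.060000 + p_d*0.000000] = 0.137007
  V(2,+1) = exp(-r*dt) * [p_u*1.779464 + p_m*0.701106 + p_d*0.060000] = 0.717732
  V(2,+2) = exp(-r*dt) * [p_u*3.593292 + p_m*1.779464 + p_d*0.701106] = 1.795740
  V(1,-1) = exp(-r*dt) * [p_u*0.137007 + p_m*0.008368 + p_d*0.000000] = 0.024579
  V(1,+0) = exp(-r*dt) * [p_u*0.717732 + p_m*0.137007 + p_d*0.008368] = 0.191232
  V(1,+1) = exp(-r*dt) * [p_u*1.795740 + p_m*0.717732 + p_d*0.137007] = 0.745298
  V(0,+0) = exp(-r*dt) * [p_u*0.745298 + p_m*0.191232 + p_d*0.024579] = 0.233560


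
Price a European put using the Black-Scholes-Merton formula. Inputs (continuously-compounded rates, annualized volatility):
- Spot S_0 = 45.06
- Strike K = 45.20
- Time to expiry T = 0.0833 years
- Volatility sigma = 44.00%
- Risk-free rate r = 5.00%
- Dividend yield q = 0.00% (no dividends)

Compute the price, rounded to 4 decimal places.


d1 = (ln(S/K) + (r - q + 0.5*sigma^2) * T) / (sigma * sqrt(T)) = 0.07186526
d2 = d1 - sigma * sqrt(T) = -0.05512639
exp(-rT) = 0.99584366; exp(-qT) = 1.00000000
P = K * exp(-rT) * N(-d2) - S_0 * exp(-qT) * N(-d1)
N(-d1) = 0.47135457; N(-d2) = 0.52198112
P = 45.2000 * 0.99584366 * 0.52198112 - 45.0600 * 1.00000000 * 0.47135457 = 2.2562

Answer: Price = 2.2562


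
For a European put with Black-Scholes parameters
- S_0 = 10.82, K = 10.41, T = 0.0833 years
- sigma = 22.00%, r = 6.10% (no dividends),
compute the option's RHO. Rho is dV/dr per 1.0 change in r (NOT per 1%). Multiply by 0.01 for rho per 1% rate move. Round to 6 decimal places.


d1 = 0.7201504920; d2 = 0.6566546654
phi(d1) = 0.3078179018; exp(-qT) = 1.0000000000; exp(-rT) = 0.9949315880
N(-d2) = 0.2557014953
Rho = -K*T*exp(-rT)*N(-d2) = -10.4100 * 0.0833 * 0.9949315880 * 0.2557014953 = -0.220608

Answer: Rho = -0.220608


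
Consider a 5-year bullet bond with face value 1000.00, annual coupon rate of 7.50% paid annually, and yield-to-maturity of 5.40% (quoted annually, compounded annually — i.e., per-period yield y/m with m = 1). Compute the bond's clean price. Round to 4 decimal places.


Answer: Price = 1089.9224

Derivation:
Coupon per period c = face * coupon_rate / m = 75.000000
Periods per year m = 1; per-period yield y/m = 0.054000
Number of cashflows N = 5
Cashflows (t years, CF_t, discount factor 1/(1+y/m)^(m*t), PV):
  t = 1.0000: CF_t = 75.000000, DF = 0.948767, PV = 71.157495
  t = 2.0000: CF_t = 75.000000, DF = 0.900158, PV = 67.511855
  t = 3.0000: CF_t = 75.000000, DF = 0.854040, PV = 64.052993
  t = 4.0000: CF_t = 75.000000, DF = 0.810285, PV = 60.771341
  t = 5.0000: CF_t = 1075.000000, DF = 0.768771, PV = 826.428736
Price P = sum_t PV_t = 1089.922421


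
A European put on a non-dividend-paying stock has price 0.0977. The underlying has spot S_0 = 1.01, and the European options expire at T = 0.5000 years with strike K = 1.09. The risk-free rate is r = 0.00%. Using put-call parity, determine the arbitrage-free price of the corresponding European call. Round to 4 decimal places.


Answer: Call price = 0.0177

Derivation:
Put-call parity: C - P = S_0 * exp(-qT) - K * exp(-rT).
S_0 * exp(-qT) = 1.0100 * 1.00000000 = 1.01000000
K * exp(-rT) = 1.0900 * 1.00000000 = 1.09000000
C = P + S*exp(-qT) - K*exp(-rT)
C = 0.0977 + 1.01000000 - 1.09000000 = 0.0177


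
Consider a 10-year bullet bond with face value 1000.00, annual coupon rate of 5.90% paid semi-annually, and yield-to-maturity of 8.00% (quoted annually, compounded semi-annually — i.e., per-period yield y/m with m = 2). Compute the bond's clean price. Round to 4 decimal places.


Answer: Price = 857.3016

Derivation:
Coupon per period c = face * coupon_rate / m = 29.500000
Periods per year m = 2; per-period yield y/m = 0.040000
Number of cashflows N = 20
Cashflows (t years, CF_t, discount factor 1/(1+y/m)^(m*t), PV):
  t = 0.5000: CF_t = 29.500000, DF = 0.961538, PV = 28.365385
  t = 1.0000: CF_t = 29.500000, DF = 0.924556, PV = 27.274408
  t = 1.5000: CF_t = 29.500000, DF = 0.888996, PV = 26.225393
  t = 2.0000: CF_t = 29.500000, DF = 0.854804, PV = 25.216724
  t = 2.5000: CF_t = 29.500000, DF = 0.821927, PV = 24.246850
  t = 3.0000: CF_t = 29.500000, DF = 0.790315, PV = 23.314279
  t = 3.5000: CF_t = 29.500000, DF = 0.759918, PV = 22.417575
  t = 4.0000: CF_t = 29.500000, DF = 0.730690, PV = 21.555361
  t = 4.5000: CF_t = 29.500000, DF = 0.702587, PV = 20.726309
  t = 5.0000: CF_t = 29.500000, DF = 0.675564, PV = 19.929143
  t = 5.5000: CF_t = 29.500000, DF = 0.649581, PV = 19.162637
  t = 6.0000: CF_t = 29.500000, DF = 0.624597, PV = 18.425613
  t = 6.5000: CF_t = 29.500000, DF = 0.600574, PV = 17.716936
  t = 7.0000: CF_t = 29.500000, DF = 0.577475, PV = 17.035515
  t = 7.5000: CF_t = 29.500000, DF = 0.555265, PV = 16.380303
  t = 8.0000: CF_t = 29.500000, DF = 0.533908, PV = 15.750291
  t = 8.5000: CF_t = 29.500000, DF = 0.513373, PV = 15.144511
  t = 9.0000: CF_t = 29.500000, DF = 0.493628, PV = 14.562030
  t = 9.5000: CF_t = 29.500000, DF = 0.474642, PV = 14.001952
  t = 10.0000: CF_t = 1029.500000, DF = 0.456387, PV = 469.850361
Price P = sum_t PV_t = 857.301573


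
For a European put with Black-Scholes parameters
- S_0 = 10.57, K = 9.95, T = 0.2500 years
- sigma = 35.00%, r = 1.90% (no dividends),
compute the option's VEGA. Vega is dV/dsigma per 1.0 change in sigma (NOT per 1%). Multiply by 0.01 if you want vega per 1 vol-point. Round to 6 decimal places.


Answer: Vega = 1.896687

Derivation:
d1 = 0.4600557069; d2 = 0.2850557069
phi(d1) = 0.3588810940; exp(-qT) = 1.0000000000; exp(-rT) = 0.9952612634
Vega = S * exp(-qT) * phi(d1) * sqrt(T) = 10.5700 * 1.0000000000 * 0.3588810940 * 0.5000000000 = 1.896687


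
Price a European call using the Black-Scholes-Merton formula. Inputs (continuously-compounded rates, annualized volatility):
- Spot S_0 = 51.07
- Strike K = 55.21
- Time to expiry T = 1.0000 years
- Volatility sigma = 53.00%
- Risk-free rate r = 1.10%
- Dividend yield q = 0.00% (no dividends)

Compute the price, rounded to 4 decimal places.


d1 = (ln(S/K) + (r - q + 0.5*sigma^2) * T) / (sigma * sqrt(T)) = 0.13868518
d2 = d1 - sigma * sqrt(T) = -0.39131482
exp(-rT) = 0.98906028; exp(-qT) = 1.00000000
C = S_0 * exp(-qT) * N(d1) - K * exp(-rT) * N(d2)
N(d1) = 0.55515053; N(d2) = 0.34778227
C = 51.0700 * 1.00000000 * 0.55515053 - 55.2100 * 0.98906028 * 0.34778227 = 9.3605

Answer: Price = 9.3605


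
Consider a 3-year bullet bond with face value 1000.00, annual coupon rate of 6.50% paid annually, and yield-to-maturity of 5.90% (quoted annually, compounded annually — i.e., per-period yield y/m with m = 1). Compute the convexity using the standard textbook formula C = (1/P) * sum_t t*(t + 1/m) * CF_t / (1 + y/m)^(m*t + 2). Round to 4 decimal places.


Answer: Convexity = 9.8563

Derivation:
Coupon per period c = face * coupon_rate / m = 65.000000
Periods per year m = 1; per-period yield y/m = 0.059000
Number of cashflows N = 3
Cashflows (t years, CF_t, discount factor 1/(1+y/m)^(m*t), PV):
  t = 1.0000: CF_t = 65.000000, DF = 0.944287, PV = 61.378659
  t = 2.0000: CF_t = 65.000000, DF = 0.891678, PV = 57.959074
  t = 3.0000: CF_t = 1065.000000, DF = 0.842000, PV = 896.730058
Price P = sum_t PV_t = 1016.067791
Convexity numerator sum_t t*(t + 1/m) * CF_t / (1+y/m)^(m*t + 2):
  t = 1.0000: term = 109.460007
  t = 2.0000: term = 310.085006
  t = 3.0000: term = 9595.134200
Convexity = (1/P) * sum = 10014.679213 / 1016.067791 = 9.856310


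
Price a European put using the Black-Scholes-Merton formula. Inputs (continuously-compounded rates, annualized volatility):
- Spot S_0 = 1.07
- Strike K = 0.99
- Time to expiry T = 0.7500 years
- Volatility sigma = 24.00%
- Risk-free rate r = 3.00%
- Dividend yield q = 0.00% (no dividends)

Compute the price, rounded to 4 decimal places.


Answer: Price = 0.0429

Derivation:
d1 = (ln(S/K) + (r - q + 0.5*sigma^2) * T) / (sigma * sqrt(T)) = 0.58605375
d2 = d1 - sigma * sqrt(T) = 0.37820765
exp(-rT) = 0.97775124; exp(-qT) = 1.00000000
P = K * exp(-rT) * N(-d2) - S_0 * exp(-qT) * N(-d1)
N(-d1) = 0.27891970; N(-d2) = 0.35263817
P = 0.9900 * 0.97775124 * 0.35263817 - 1.0700 * 1.00000000 * 0.27891970 = 0.0429


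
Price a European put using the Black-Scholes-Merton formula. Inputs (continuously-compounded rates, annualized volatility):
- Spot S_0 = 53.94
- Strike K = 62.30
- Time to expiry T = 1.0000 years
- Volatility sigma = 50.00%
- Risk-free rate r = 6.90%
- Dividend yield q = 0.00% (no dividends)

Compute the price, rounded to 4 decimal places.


d1 = (ln(S/K) + (r - q + 0.5*sigma^2) * T) / (sigma * sqrt(T)) = 0.09982178
d2 = d1 - sigma * sqrt(T) = -0.40017822
exp(-rT) = 0.93332668; exp(-qT) = 1.00000000
P = K * exp(-rT) * N(-d2) - S_0 * exp(-qT) * N(-d1)
N(-d1) = 0.46024291; N(-d2) = 0.65548737
P = 62.3000 * 0.93332668 * 0.65548737 - 53.9400 * 1.00000000 * 0.46024291 = 13.2886

Answer: Price = 13.2886


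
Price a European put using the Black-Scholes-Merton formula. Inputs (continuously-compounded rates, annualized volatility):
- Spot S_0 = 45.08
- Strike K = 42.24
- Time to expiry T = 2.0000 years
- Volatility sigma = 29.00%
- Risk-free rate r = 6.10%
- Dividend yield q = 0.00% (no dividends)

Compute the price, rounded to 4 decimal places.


d1 = (ln(S/K) + (r - q + 0.5*sigma^2) * T) / (sigma * sqrt(T)) = 0.66119617
d2 = d1 - sigma * sqrt(T) = 0.25107423
exp(-rT) = 0.88514837; exp(-qT) = 1.00000000
P = K * exp(-rT) * N(-d2) - S_0 * exp(-qT) * N(-d1)
N(-d1) = 0.25424326; N(-d2) = 0.40087836
P = 42.2400 * 0.88514837 * 0.40087836 - 45.0800 * 1.00000000 * 0.25424326 = 3.5270

Answer: Price = 3.5270


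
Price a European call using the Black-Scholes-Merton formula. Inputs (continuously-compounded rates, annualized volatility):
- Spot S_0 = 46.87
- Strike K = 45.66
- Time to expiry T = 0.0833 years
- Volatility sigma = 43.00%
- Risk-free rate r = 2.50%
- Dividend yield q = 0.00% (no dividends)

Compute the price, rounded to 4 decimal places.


d1 = (ln(S/K) + (r - q + 0.5*sigma^2) * T) / (sigma * sqrt(T)) = 0.28958235
d2 = d1 - sigma * sqrt(T) = 0.16547687
exp(-rT) = 0.99791967; exp(-qT) = 1.00000000
C = S_0 * exp(-qT) * N(d1) - K * exp(-rT) * N(d2)
N(d1) = 0.61393211; N(d2) = 0.56571567
C = 46.8700 * 1.00000000 * 0.61393211 - 45.6600 * 0.99791967 * 0.56571567 = 2.9982

Answer: Price = 2.9982


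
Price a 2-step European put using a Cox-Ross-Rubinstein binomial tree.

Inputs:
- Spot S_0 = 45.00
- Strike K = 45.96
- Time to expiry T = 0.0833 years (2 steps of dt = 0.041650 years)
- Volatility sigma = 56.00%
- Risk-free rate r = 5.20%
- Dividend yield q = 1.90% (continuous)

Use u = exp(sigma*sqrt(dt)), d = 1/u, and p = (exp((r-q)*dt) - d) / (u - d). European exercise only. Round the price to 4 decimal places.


dt = T/N = 0.041650
u = exp(sigma*sqrt(dt)) = 1.121073; d = 1/u = 0.892002
p = (exp((r-q)*dt) - d) / (u - d) = 0.477464
Discount per step: exp(-r*dt) = 0.997837
Stock lattice S(k, i) with i counting down-moves:
  k=0: S(0,0) = 45.0000
  k=1: S(1,0) = 50.4483; S(1,1) = 40.1401
  k=2: S(2,0) = 56.5563; S(2,1) = 45.0000; S(2,2) = 35.8051
Terminal payoffs V(N, i) = max(K - S_T, 0):
  V(2,0) = 0.000000; V(2,1) = 0.960000; V(2,2) = 10.154942
Backward induction: V(k, i) = exp(-r*dt) * [p * V(k+1, i) + (1-p) * V(k+1, i+1)].
  V(1,0) = exp(-r*dt) * [p*0.000000 + (1-p)*0.960000] = 0.500550
  V(1,1) = exp(-r*dt) * [p*0.960000 + (1-p)*10.154942] = 5.752220
  V(0,0) = exp(-r*dt) * [p*0.500550 + (1-p)*5.752220] = 3.237719

Answer: Price = V(0,0) = 3.2377


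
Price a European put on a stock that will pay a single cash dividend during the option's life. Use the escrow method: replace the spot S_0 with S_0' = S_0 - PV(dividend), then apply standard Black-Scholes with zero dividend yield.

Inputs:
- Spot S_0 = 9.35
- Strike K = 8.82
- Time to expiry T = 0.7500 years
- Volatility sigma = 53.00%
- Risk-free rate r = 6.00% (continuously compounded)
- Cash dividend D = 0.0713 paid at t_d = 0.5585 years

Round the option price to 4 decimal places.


PV(D) = D * exp(-r * t_d) = 0.0713 * 0.96704524 = 0.06895033
S_0' = S_0 - PV(D) = 9.3500 - 0.06895033 = 9.28104967
d1 = (ln(S_0'/K) + (r + sigma^2/2)*T) / (sigma*sqrt(T)) = 0.43854716
d2 = d1 - sigma*sqrt(T) = -0.02044630
exp(-rT) = 0.95599748
N(-d1) = 0.33049484; N(-d2) = 0.50815633
P = K * exp(-rT) * N(-d2) - S_0' * N(-d1) = 8.8200 * 0.95599748 * 0.50815633 - 9.28104967 * 0.33049484 = 1.2174

Answer: Price = 1.2174


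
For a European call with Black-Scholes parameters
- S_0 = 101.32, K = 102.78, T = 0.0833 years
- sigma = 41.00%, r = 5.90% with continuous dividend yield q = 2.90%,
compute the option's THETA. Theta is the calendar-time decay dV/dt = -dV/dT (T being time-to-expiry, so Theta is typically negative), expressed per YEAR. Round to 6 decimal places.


d1 = -0.0406191518; d2 = -0.1589522833
phi(d1) = 0.3986133056; exp(-qT) = 0.9975872155; exp(-rT) = 0.9950973574
Theta = -S*exp(-qT)*phi(d1)*sigma/(2*sqrt(T)) - r*K*exp(-rT)*N(d2) + q*S*exp(-qT)*N(d1)
N(d1) = 0.4837997579; N(d2) = 0.4368532341; sqrt(T) = 0.2886173938
Term 1 = -101.3200 * 0.9975872155 * 0.3986133056 * 0.4100 / (2 * 0.2886173938) = -28.6173363220
Term 2 = -0.0590 * 102.7800 * 0.9950973574 * 0.4368532341 = -2.6360992231
Term 3 = 0.0290 * 101.3200 * 0.9975872155 * 0.4837997579 = 1.4181092850
Theta = -28.6173363220 + (-2.6360992231) + (1.4181092850) = -29.835326

Answer: Theta = -29.835326


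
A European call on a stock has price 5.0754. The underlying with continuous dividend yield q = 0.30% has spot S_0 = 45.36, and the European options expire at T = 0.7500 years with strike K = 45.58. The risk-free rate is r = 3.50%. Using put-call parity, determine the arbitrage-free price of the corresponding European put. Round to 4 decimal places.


Answer: Put price = 4.2164

Derivation:
Put-call parity: C - P = S_0 * exp(-qT) - K * exp(-rT).
S_0 * exp(-qT) = 45.3600 * 0.99775253 = 45.25805473
K * exp(-rT) = 45.5800 * 0.97409154 = 44.39909222
P = C - S*exp(-qT) + K*exp(-rT)
P = 5.0754 - 45.25805473 + 44.39909222 = 4.2164


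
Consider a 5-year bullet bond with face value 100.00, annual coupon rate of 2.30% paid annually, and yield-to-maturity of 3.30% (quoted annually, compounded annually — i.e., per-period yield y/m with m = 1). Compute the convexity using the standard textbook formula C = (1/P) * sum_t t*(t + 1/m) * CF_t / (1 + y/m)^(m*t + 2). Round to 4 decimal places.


Coupon per period c = face * coupon_rate / m = 2.300000
Periods per year m = 1; per-period yield y/m = 0.033000
Number of cashflows N = 5
Cashflows (t years, CF_t, discount factor 1/(1+y/m)^(m*t), PV):
  t = 1.0000: CF_t = 2.300000, DF = 0.968054, PV = 2.226525
  t = 2.0000: CF_t = 2.300000, DF = 0.937129, PV = 2.155397
  t = 3.0000: CF_t = 2.300000, DF = 0.907192, PV = 2.086541
  t = 4.0000: CF_t = 2.300000, DF = 0.878211, PV = 2.019885
  t = 5.0000: CF_t = 102.300000, DF = 0.850156, PV = 86.970912
Price P = sum_t PV_t = 95.459259
Convexity numerator sum_t t*(t + 1/m) * CF_t / (1+y/m)^(m*t + 2):
  t = 1.0000: term = 4.173082
  t = 2.0000: term = 12.119307
  t = 3.0000: term = 23.464293
  t = 4.0000: term = 37.857846
  t = 5.0000: term = 2445.088808
Convexity = (1/P) * sum = 2522.703336 / 95.459259 = 26.427016

Answer: Convexity = 26.4270


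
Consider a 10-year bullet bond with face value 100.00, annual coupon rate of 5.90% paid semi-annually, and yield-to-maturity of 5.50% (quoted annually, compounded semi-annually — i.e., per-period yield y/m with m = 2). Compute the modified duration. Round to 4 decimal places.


Answer: Modified duration = 7.5267

Derivation:
Coupon per period c = face * coupon_rate / m = 2.950000
Periods per year m = 2; per-period yield y/m = 0.027500
Number of cashflows N = 20
Cashflows (t years, CF_t, discount factor 1/(1+y/m)^(m*t), PV):
  t = 0.5000: CF_t = 2.950000, DF = 0.973236, PV = 2.871046
  t = 1.0000: CF_t = 2.950000, DF = 0.947188, PV = 2.794206
  t = 1.5000: CF_t = 2.950000, DF = 0.921838, PV = 2.719421
  t = 2.0000: CF_t = 2.950000, DF = 0.897166, PV = 2.646639
  t = 2.5000: CF_t = 2.950000, DF = 0.873154, PV = 2.575804
  t = 3.0000: CF_t = 2.950000, DF = 0.849785, PV = 2.506865
  t = 3.5000: CF_t = 2.950000, DF = 0.827041, PV = 2.439772
  t = 4.0000: CF_t = 2.950000, DF = 0.804906, PV = 2.374474
  t = 4.5000: CF_t = 2.950000, DF = 0.783364, PV = 2.310923
  t = 5.0000: CF_t = 2.950000, DF = 0.762398, PV = 2.249074
  t = 5.5000: CF_t = 2.950000, DF = 0.741993, PV = 2.188880
  t = 6.0000: CF_t = 2.950000, DF = 0.722134, PV = 2.130296
  t = 6.5000: CF_t = 2.950000, DF = 0.702807, PV = 2.073281
  t = 7.0000: CF_t = 2.950000, DF = 0.683997, PV = 2.017792
  t = 7.5000: CF_t = 2.950000, DF = 0.665691, PV = 1.963788
  t = 8.0000: CF_t = 2.950000, DF = 0.647874, PV = 1.911229
  t = 8.5000: CF_t = 2.950000, DF = 0.630535, PV = 1.860077
  t = 9.0000: CF_t = 2.950000, DF = 0.613659, PV = 1.810294
  t = 9.5000: CF_t = 2.950000, DF = 0.597235, PV = 1.761843
  t = 10.0000: CF_t = 102.950000, DF = 0.581251, PV = 59.839746
Price P = sum_t PV_t = 103.045450
First compute Macaulay numerator sum_t t * PV_t:
  t * PV_t at t = 0.5000: 1.435523
  t * PV_t at t = 1.0000: 2.794206
  t * PV_t at t = 1.5000: 4.079132
  t * PV_t at t = 2.0000: 5.293278
  t * PV_t at t = 2.5000: 6.439511
  t * PV_t at t = 3.0000: 7.520596
  t * PV_t at t = 3.5000: 8.539201
  t * PV_t at t = 4.0000: 9.497895
  t * PV_t at t = 4.5000: 10.399155
  t * PV_t at t = 5.0000: 11.245369
  t * PV_t at t = 5.5000: 12.038838
  t * PV_t at t = 6.0000: 12.781779
  t * PV_t at t = 6.5000: 13.476328
  t * PV_t at t = 7.0000: 14.124544
  t * PV_t at t = 7.5000: 14.728409
  t * PV_t at t = 8.0000: 15.289832
  t * PV_t at t = 8.5000: 15.810654
  t * PV_t at t = 9.0000: 16.292644
  t * PV_t at t = 9.5000: 16.737510
  t * PV_t at t = 10.0000: 598.397458
Macaulay duration D = 796.921861 / 103.045450 = 7.733693
Modified duration = D / (1 + y/m) = 7.733693 / (1 + 0.027500) = 7.526708


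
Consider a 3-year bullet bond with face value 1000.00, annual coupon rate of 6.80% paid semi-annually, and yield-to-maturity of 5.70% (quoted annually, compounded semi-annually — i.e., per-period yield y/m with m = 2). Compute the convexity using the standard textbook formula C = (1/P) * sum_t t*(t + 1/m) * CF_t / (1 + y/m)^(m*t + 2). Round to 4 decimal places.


Coupon per period c = face * coupon_rate / m = 34.000000
Periods per year m = 2; per-period yield y/m = 0.028500
Number of cashflows N = 6
Cashflows (t years, CF_t, discount factor 1/(1+y/m)^(m*t), PV):
  t = 0.5000: CF_t = 34.000000, DF = 0.972290, PV = 33.057851
  t = 1.0000: CF_t = 34.000000, DF = 0.945347, PV = 32.141810
  t = 1.5000: CF_t = 34.000000, DF = 0.919152, PV = 31.251152
  t = 2.0000: CF_t = 34.000000, DF = 0.893682, PV = 30.385174
  t = 2.5000: CF_t = 34.000000, DF = 0.868917, PV = 29.543193
  t = 3.0000: CF_t = 1034.000000, DF = 0.844840, PV = 873.564069
Price P = sum_t PV_t = 1029.943250
Convexity numerator sum_t t*(t + 1/m) * CF_t / (1+y/m)^(m*t + 2):
  t = 0.5000: term = 15.625576
  t = 1.0000: term = 45.577762
  t = 1.5000: term = 88.629580
  t = 2.0000: term = 143.622719
  t = 2.5000: term = 209.464345
  t = 3.0000: term = 8671.125453
Convexity = (1/P) * sum = 9174.045435 / 1029.943250 = 8.907331

Answer: Convexity = 8.9073
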